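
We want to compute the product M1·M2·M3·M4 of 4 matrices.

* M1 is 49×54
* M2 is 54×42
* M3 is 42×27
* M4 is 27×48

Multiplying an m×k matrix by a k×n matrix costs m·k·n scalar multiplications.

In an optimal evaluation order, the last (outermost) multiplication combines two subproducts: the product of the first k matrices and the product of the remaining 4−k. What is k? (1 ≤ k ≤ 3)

Adjacent pairs: M1M2 = 49·54·42 = 111132; M2M3 = 54·42·27 = 61236; M3M4 = 42·27·48 = 54432.
Length 3: M1..M3: k=1: 0+61236+49·54·27=132678; k=2: 111132+0+49·42·27=166698 → min 132678 | M2..M4: k=2: 0+54432+54·42·48=163296; k=3: 61236+0+54·27·48=131220 → min 131220.
Top-level splits: k=1: (M1..M1)·(M2..M4) → 0+131220+49·54·48 = 258228; k=2: (M1..M2)·(M3..M4) → 111132+54432+49·42·48 = 264348; k=3: (M1..M3)·(M4..M4) → 132678+0+49·27·48 = 196182.
Best split is after M3, i.e. k = 3.

3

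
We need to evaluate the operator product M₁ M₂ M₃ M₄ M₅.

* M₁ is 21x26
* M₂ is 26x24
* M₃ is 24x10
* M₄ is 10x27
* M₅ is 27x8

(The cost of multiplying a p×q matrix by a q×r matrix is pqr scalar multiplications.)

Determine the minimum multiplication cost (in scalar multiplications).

Adjacent pairs: M₁M₂ = 21·26·24 = 13104; M₂M₃ = 26·24·10 = 6240; M₃M₄ = 24·10·27 = 6480; M₄M₅ = 10·27·8 = 2160.
Length 3: M₁..M₃: k=1: 0+6240+21·26·10=11700; k=2: 13104+0+21·24·10=18144 → min 11700 | M₂..M₄: k=2: 0+6480+26·24·27=23328; k=3: 6240+0+26·10·27=13260 → min 13260 | M₃..M₅: k=3: 0+2160+24·10·8=4080; k=4: 6480+0+24·27·8=11664 → min 4080.
Length 4: M₁..M₄: k=1: 0+13260+21·26·27=28002; k=2: 13104+6480+21·24·27=33192; k=3: 11700+0+21·10·27=17370 → min 17370 | M₂..M₅: k=2: 0+4080+26·24·8=9072; k=3: 6240+2160+26·10·8=10480; k=4: 13260+0+26·27·8=18876 → min 9072.
Length 5: M₁..M₅: k=1: 0+9072+21·26·8=13440; k=2: 13104+4080+21·24·8=21216; k=3: 11700+2160+21·10·8=15540; k=4: 17370+0+21·27·8=21906 → min 13440.
Optimal order: (M₁ (M₂ (M₃ (M₄ M₅)))) with cost 13440.

13440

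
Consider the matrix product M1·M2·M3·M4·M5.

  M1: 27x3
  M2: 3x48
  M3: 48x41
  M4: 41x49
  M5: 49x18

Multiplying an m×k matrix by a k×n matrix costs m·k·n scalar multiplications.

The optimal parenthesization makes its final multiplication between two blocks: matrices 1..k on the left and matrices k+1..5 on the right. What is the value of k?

Adjacent pairs: M1M2 = 27·3·48 = 3888; M2M3 = 3·48·41 = 5904; M3M4 = 48·41·49 = 96432; M4M5 = 41·49·18 = 36162.
Length 3: M1..M3: k=1: 0+5904+27·3·41=9225; k=2: 3888+0+27·48·41=57024 → min 9225 | M2..M4: k=2: 0+96432+3·48·49=103488; k=3: 5904+0+3·41·49=11931 → min 11931 | M3..M5: k=3: 0+36162+48·41·18=71586; k=4: 96432+0+48·49·18=138768 → min 71586.
Length 4: M1..M4: k=1: 0+11931+27·3·49=15900; k=2: 3888+96432+27·48·49=163824; k=3: 9225+0+27·41·49=63468 → min 15900 | M2..M5: k=2: 0+71586+3·48·18=74178; k=3: 5904+36162+3·41·18=44280; k=4: 11931+0+3·49·18=14577 → min 14577.
Top-level splits: k=1: (M1..M1)·(M2..M5) → 0+14577+27·3·18 = 16035; k=2: (M1..M2)·(M3..M5) → 3888+71586+27·48·18 = 98802; k=3: (M1..M3)·(M4..M5) → 9225+36162+27·41·18 = 65313; k=4: (M1..M4)·(M5..M5) → 15900+0+27·49·18 = 39714.
Best split is after M1, i.e. k = 1.

1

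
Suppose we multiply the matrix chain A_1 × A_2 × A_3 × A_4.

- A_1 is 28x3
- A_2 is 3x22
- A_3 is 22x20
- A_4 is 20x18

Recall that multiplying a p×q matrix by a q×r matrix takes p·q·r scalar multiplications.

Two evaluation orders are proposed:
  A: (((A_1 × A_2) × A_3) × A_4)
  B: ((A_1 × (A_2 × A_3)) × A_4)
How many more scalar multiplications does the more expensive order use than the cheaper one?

Order A = (((A_1 × A_2) × A_3) × A_4): (A_1 × A_2): 28×3 by 3×22 → 28×22, cost 28·3·22 = 1848; ((A_1 × A_2) × A_3): 28×22 by 22×20 → 28×20, cost 28·22·20 = 12320; cumulative 14168; (((A_1 × A_2) × A_3) × A_4): 28×20 by 20×18 → 28×18, cost 28·20·18 = 10080; cumulative 24248. Total 24248.
Order B = ((A_1 × (A_2 × A_3)) × A_4): (A_2 × A_3): 3×22 by 22×20 → 3×20, cost 3·22·20 = 1320; (A_1 × (A_2 × A_3)): 28×3 by 3×20 → 28×20, cost 28·3·20 = 1680; cumulative 3000; ((A_1 × (A_2 × A_3)) × A_4): 28×20 by 20×18 → 28×18, cost 28·20·18 = 10080; cumulative 13080. Total 13080.
Difference: |24248 − 13080| = 11168.

11168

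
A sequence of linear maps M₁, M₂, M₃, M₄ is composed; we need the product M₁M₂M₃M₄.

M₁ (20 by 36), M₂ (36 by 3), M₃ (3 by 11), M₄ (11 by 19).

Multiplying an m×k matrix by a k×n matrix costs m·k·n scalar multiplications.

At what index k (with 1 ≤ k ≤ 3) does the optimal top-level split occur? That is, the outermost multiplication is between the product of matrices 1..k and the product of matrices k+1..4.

2

Adjacent pairs: M₁M₂ = 20·36·3 = 2160; M₂M₃ = 36·3·11 = 1188; M₃M₄ = 3·11·19 = 627.
Length 3: M₁..M₃: k=1: 0+1188+20·36·11=9108; k=2: 2160+0+20·3·11=2820 → min 2820 | M₂..M₄: k=2: 0+627+36·3·19=2679; k=3: 1188+0+36·11·19=8712 → min 2679.
Top-level splits: k=1: (M₁..M₁)·(M₂..M₄) → 0+2679+20·36·19 = 16359; k=2: (M₁..M₂)·(M₃..M₄) → 2160+627+20·3·19 = 3927; k=3: (M₁..M₃)·(M₄..M₄) → 2820+0+20·11·19 = 7000.
Best split is after M₂, i.e. k = 2.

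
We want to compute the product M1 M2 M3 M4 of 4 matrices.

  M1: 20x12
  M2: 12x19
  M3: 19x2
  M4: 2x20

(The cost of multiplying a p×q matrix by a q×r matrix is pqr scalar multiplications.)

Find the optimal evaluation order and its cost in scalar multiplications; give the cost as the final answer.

Adjacent pairs: M1M2 = 20·12·19 = 4560; M2M3 = 12·19·2 = 456; M3M4 = 19·2·20 = 760.
Length 3: M1..M3: k=1: 0+456+20·12·2=936; k=2: 4560+0+20·19·2=5320 → min 936 | M2..M4: k=2: 0+760+12·19·20=5320; k=3: 456+0+12·2·20=936 → min 936.
Length 4: M1..M4: k=1: 0+936+20·12·20=5736; k=2: 4560+760+20·19·20=12920; k=3: 936+0+20·2·20=1736 → min 1736.
Optimal parenthesization: ((M1 (M2 M3)) M4) with cost 1736.

1736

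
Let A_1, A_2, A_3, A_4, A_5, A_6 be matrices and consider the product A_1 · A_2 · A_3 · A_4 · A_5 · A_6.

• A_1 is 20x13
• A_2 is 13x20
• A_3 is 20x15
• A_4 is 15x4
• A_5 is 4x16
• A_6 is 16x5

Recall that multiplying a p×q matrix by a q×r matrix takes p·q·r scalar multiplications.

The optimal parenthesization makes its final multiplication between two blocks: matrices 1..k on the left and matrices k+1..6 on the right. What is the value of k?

Adjacent pairs: A_1A_2 = 20·13·20 = 5200; A_2A_3 = 13·20·15 = 3900; A_3A_4 = 20·15·4 = 1200; A_4A_5 = 15·4·16 = 960; A_5A_6 = 4·16·5 = 320.
Length 3: A_1..A_3: k=1: 0+3900+20·13·15=7800; k=2: 5200+0+20·20·15=11200 → min 7800 | A_2..A_4: k=2: 0+1200+13·20·4=2240; k=3: 3900+0+13·15·4=4680 → min 2240 | A_3..A_5: k=3: 0+960+20·15·16=5760; k=4: 1200+0+20·4·16=2480 → min 2480 | A_4..A_6: k=4: 0+320+15·4·5=620; k=5: 960+0+15·16·5=2160 → min 620.
Length 4: A_1..A_4: k=1: 0+2240+20·13·4=3280; k=2: 5200+1200+20·20·4=8000; k=3: 7800+0+20·15·4=9000 → min 3280 | A_2..A_5: k=2: 0+2480+13·20·16=6640; k=3: 3900+960+13·15·16=7980; k=4: 2240+0+13·4·16=3072 → min 3072 | A_3..A_6: k=3: 0+620+20·15·5=2120; k=4: 1200+320+20·4·5=1920; k=5: 2480+0+20·16·5=4080 → min 1920.
Length 5: A_1..A_5: k=1: 0+3072+20·13·16=7232; k=2: 5200+2480+20·20·16=14080; k=3: 7800+960+20·15·16=13560; k=4: 3280+0+20·4·16=4560 → min 4560 | A_2..A_6: k=2: 0+1920+13·20·5=3220; k=3: 3900+620+13·15·5=5495; k=4: 2240+320+13·4·5=2820; k=5: 3072+0+13·16·5=4112 → min 2820.
Top-level splits: k=1: (A_1..A_1)·(A_2..A_6) → 0+2820+20·13·5 = 4120; k=2: (A_1..A_2)·(A_3..A_6) → 5200+1920+20·20·5 = 9120; k=3: (A_1..A_3)·(A_4..A_6) → 7800+620+20·15·5 = 9920; k=4: (A_1..A_4)·(A_5..A_6) → 3280+320+20·4·5 = 4000; k=5: (A_1..A_5)·(A_6..A_6) → 4560+0+20·16·5 = 6160.
Best split is after A_4, i.e. k = 4.

4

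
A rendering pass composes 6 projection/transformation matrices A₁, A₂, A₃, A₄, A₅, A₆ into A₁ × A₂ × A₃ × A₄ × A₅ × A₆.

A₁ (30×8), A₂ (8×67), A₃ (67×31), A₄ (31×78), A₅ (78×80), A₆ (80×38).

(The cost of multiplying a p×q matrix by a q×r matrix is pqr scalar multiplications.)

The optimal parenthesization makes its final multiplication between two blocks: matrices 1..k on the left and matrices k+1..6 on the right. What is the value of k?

1

Adjacent pairs: A₁A₂ = 30·8·67 = 16080; A₂A₃ = 8·67·31 = 16616; A₃A₄ = 67·31·78 = 162006; A₄A₅ = 31·78·80 = 193440; A₅A₆ = 78·80·38 = 237120.
Length 3: A₁..A₃: k=1: 0+16616+30·8·31=24056; k=2: 16080+0+30·67·31=78390 → min 24056 | A₂..A₄: k=2: 0+162006+8·67·78=203814; k=3: 16616+0+8·31·78=35960 → min 35960 | A₃..A₅: k=3: 0+193440+67·31·80=359600; k=4: 162006+0+67·78·80=580086 → min 359600 | A₄..A₆: k=4: 0+237120+31·78·38=329004; k=5: 193440+0+31·80·38=287680 → min 287680.
Length 4: A₁..A₄: k=1: 0+35960+30·8·78=54680; k=2: 16080+162006+30·67·78=334866; k=3: 24056+0+30·31·78=96596 → min 54680 | A₂..A₅: k=2: 0+359600+8·67·80=402480; k=3: 16616+193440+8·31·80=229896; k=4: 35960+0+8·78·80=85880 → min 85880 | A₃..A₆: k=3: 0+287680+67·31·38=366606; k=4: 162006+237120+67·78·38=597714; k=5: 359600+0+67·80·38=563280 → min 366606.
Length 5: A₁..A₅: k=1: 0+85880+30·8·80=105080; k=2: 16080+359600+30·67·80=536480; k=3: 24056+193440+30·31·80=291896; k=4: 54680+0+30·78·80=241880 → min 105080 | A₂..A₆: k=2: 0+366606+8·67·38=386974; k=3: 16616+287680+8·31·38=313720; k=4: 35960+237120+8·78·38=296792; k=5: 85880+0+8·80·38=110200 → min 110200.
Top-level splits: k=1: (A₁..A₁)·(A₂..A₆) → 0+110200+30·8·38 = 119320; k=2: (A₁..A₂)·(A₃..A₆) → 16080+366606+30·67·38 = 459066; k=3: (A₁..A₃)·(A₄..A₆) → 24056+287680+30·31·38 = 347076; k=4: (A₁..A₄)·(A₅..A₆) → 54680+237120+30·78·38 = 380720; k=5: (A₁..A₅)·(A₆..A₆) → 105080+0+30·80·38 = 196280.
Best split is after A₁, i.e. k = 1.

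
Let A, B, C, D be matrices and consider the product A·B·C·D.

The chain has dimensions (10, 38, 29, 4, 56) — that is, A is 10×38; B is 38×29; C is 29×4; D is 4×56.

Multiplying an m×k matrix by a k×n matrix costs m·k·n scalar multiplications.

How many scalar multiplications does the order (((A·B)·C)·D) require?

14420

(A·B): 10×38 by 38×29 → 10×29, cost 10·38·29 = 11020
((A·B)·C): 10×29 by 29×4 → 10×4, cost 10·29·4 = 1160; cumulative 12180
(((A·B)·C)·D): 10×4 by 4×56 → 10×56, cost 10·4·56 = 2240; cumulative 14420
Total: 14420 scalar multiplications.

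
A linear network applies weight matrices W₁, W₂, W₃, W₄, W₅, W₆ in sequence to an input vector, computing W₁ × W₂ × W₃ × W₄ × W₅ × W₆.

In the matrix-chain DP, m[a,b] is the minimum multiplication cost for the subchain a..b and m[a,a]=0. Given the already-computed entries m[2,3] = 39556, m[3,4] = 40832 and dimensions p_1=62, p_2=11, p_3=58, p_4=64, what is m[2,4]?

84480

m[2,4] = min over k∈[2,3] of m[2,k]+m[k+1,4]+p_{1}·p_k·p_{4}.
k=2: 0 + 40832 + 62·11·64 = 84480; k=3: 39556 + 0 + 62·58·64 = 269700.
Minimum: 84480 at k=2.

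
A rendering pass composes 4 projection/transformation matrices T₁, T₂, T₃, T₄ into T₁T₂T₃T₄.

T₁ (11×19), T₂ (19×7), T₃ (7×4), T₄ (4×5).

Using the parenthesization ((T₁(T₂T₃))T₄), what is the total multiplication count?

1588

(T₂T₃): 19×7 by 7×4 → 19×4, cost 19·7·4 = 532
(T₁(T₂T₃)): 11×19 by 19×4 → 11×4, cost 11·19·4 = 836; cumulative 1368
((T₁(T₂T₃))T₄): 11×4 by 4×5 → 11×5, cost 11·4·5 = 220; cumulative 1588
Total: 1588 scalar multiplications.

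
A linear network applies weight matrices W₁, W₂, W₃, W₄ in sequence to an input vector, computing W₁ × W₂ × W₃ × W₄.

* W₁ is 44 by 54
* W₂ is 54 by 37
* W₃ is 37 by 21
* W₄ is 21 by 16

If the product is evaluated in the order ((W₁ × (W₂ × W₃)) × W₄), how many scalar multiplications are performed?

106638

(W₂ × W₃): 54×37 by 37×21 → 54×21, cost 54·37·21 = 41958
(W₁ × (W₂ × W₃)): 44×54 by 54×21 → 44×21, cost 44·54·21 = 49896; cumulative 91854
((W₁ × (W₂ × W₃)) × W₄): 44×21 by 21×16 → 44×16, cost 44·21·16 = 14784; cumulative 106638
Total: 106638 scalar multiplications.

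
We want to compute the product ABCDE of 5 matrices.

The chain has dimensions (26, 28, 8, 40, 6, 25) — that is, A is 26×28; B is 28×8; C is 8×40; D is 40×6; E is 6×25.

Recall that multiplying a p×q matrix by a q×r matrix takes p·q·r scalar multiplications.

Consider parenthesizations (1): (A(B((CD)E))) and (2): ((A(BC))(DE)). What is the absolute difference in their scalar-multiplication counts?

43160

Order (1) = (A(B((CD)E))): (CD): 8×40 by 40×6 → 8×6, cost 8·40·6 = 1920; ((CD)E): 8×6 by 6×25 → 8×25, cost 8·6·25 = 1200; cumulative 3120; (B((CD)E)): 28×8 by 8×25 → 28×25, cost 28·8·25 = 5600; cumulative 8720; (A(B((CD)E))): 26×28 by 28×25 → 26×25, cost 26·28·25 = 18200; cumulative 26920. Total 26920.
Order (2) = ((A(BC))(DE)): (BC): 28×8 by 8×40 → 28×40, cost 28·8·40 = 8960; (A(BC)): 26×28 by 28×40 → 26×40, cost 26·28·40 = 29120; cumulative 38080; (DE): 40×6 by 6×25 → 40×25, cost 40·6·25 = 6000; ((A(BC))(DE)): 26×40 by 40×25 → 26×25, cost 26·40·25 = 26000; cumulative 70080. Total 70080.
Difference: |26920 − 70080| = 43160.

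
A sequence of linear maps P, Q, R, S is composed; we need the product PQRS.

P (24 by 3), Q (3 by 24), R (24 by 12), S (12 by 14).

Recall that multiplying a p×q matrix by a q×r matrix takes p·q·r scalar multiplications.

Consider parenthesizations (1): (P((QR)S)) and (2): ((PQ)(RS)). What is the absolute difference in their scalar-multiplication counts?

11448

Order (1) = (P((QR)S)): (QR): 3×24 by 24×12 → 3×12, cost 3·24·12 = 864; ((QR)S): 3×12 by 12×14 → 3×14, cost 3·12·14 = 504; cumulative 1368; (P((QR)S)): 24×3 by 3×14 → 24×14, cost 24·3·14 = 1008; cumulative 2376. Total 2376.
Order (2) = ((PQ)(RS)): (PQ): 24×3 by 3×24 → 24×24, cost 24·3·24 = 1728; (RS): 24×12 by 12×14 → 24×14, cost 24·12·14 = 4032; ((PQ)(RS)): 24×24 by 24×14 → 24×14, cost 24·24·14 = 8064; cumulative 13824. Total 13824.
Difference: |2376 − 13824| = 11448.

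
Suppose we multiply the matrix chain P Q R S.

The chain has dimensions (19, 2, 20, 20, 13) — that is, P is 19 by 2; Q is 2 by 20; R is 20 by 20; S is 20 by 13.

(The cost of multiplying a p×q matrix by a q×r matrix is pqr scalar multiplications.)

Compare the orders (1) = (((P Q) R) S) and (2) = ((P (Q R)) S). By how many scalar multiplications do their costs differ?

6800

Order (1) = (((P Q) R) S): (P Q): 19×2 by 2×20 → 19×20, cost 19·2·20 = 760; ((P Q) R): 19×20 by 20×20 → 19×20, cost 19·20·20 = 7600; cumulative 8360; (((P Q) R) S): 19×20 by 20×13 → 19×13, cost 19·20·13 = 4940; cumulative 13300. Total 13300.
Order (2) = ((P (Q R)) S): (Q R): 2×20 by 20×20 → 2×20, cost 2·20·20 = 800; (P (Q R)): 19×2 by 2×20 → 19×20, cost 19·2·20 = 760; cumulative 1560; ((P (Q R)) S): 19×20 by 20×13 → 19×13, cost 19·20·13 = 4940; cumulative 6500. Total 6500.
Difference: |13300 − 6500| = 6800.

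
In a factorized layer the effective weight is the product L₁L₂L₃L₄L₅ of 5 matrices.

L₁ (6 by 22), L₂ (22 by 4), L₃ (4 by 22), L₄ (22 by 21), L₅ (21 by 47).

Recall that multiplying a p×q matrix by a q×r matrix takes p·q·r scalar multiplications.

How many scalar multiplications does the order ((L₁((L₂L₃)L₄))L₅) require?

(L₂L₃): 22×4 by 4×22 → 22×22, cost 22·4·22 = 1936
((L₂L₃)L₄): 22×22 by 22×21 → 22×21, cost 22·22·21 = 10164; cumulative 12100
(L₁((L₂L₃)L₄)): 6×22 by 22×21 → 6×21, cost 6·22·21 = 2772; cumulative 14872
((L₁((L₂L₃)L₄))L₅): 6×21 by 21×47 → 6×47, cost 6·21·47 = 5922; cumulative 20794
Total: 20794 scalar multiplications.

20794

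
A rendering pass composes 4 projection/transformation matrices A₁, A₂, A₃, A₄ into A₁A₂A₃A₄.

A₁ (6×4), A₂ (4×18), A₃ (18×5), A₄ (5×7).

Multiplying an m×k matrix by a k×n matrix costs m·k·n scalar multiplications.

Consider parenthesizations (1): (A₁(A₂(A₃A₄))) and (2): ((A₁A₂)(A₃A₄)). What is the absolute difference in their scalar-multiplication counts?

Order (1) = (A₁(A₂(A₃A₄))): (A₃A₄): 18×5 by 5×7 → 18×7, cost 18·5·7 = 630; (A₂(A₃A₄)): 4×18 by 18×7 → 4×7, cost 4·18·7 = 504; cumulative 1134; (A₁(A₂(A₃A₄))): 6×4 by 4×7 → 6×7, cost 6·4·7 = 168; cumulative 1302. Total 1302.
Order (2) = ((A₁A₂)(A₃A₄)): (A₁A₂): 6×4 by 4×18 → 6×18, cost 6·4·18 = 432; (A₃A₄): 18×5 by 5×7 → 18×7, cost 18·5·7 = 630; ((A₁A₂)(A₃A₄)): 6×18 by 18×7 → 6×7, cost 6·18·7 = 756; cumulative 1818. Total 1818.
Difference: |1302 − 1818| = 516.

516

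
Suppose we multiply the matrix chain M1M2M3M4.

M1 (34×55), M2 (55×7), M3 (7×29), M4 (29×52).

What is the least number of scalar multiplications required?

36022

Adjacent pairs: M1M2 = 34·55·7 = 13090; M2M3 = 55·7·29 = 11165; M3M4 = 7·29·52 = 10556.
Length 3: M1..M3: k=1: 0+11165+34·55·29=65395; k=2: 13090+0+34·7·29=19992 → min 19992 | M2..M4: k=2: 0+10556+55·7·52=30576; k=3: 11165+0+55·29·52=94105 → min 30576.
Length 4: M1..M4: k=1: 0+30576+34·55·52=127816; k=2: 13090+10556+34·7·52=36022; k=3: 19992+0+34·29·52=71264 → min 36022.
Optimal order: ((M1M2)(M3M4)) with cost 36022.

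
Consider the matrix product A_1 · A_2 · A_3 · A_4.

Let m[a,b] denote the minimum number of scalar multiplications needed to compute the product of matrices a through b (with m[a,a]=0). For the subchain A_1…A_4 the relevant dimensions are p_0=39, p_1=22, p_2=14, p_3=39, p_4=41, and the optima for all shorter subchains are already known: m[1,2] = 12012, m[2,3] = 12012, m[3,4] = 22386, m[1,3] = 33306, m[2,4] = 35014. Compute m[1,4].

m[1,4] = min over k∈[1,3] of m[1,k]+m[k+1,4]+p_{0}·p_k·p_{4}.
k=1: 0 + 35014 + 39·22·41 = 70192; k=2: 12012 + 22386 + 39·14·41 = 56784; k=3: 33306 + 0 + 39·39·41 = 95667.
Minimum: 56784 at k=2.

56784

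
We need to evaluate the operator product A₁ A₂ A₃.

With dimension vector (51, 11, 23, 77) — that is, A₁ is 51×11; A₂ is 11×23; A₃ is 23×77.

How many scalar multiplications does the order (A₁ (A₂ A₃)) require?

62678

(A₂ A₃): 11×23 by 23×77 → 11×77, cost 11·23·77 = 19481
(A₁ (A₂ A₃)): 51×11 by 11×77 → 51×77, cost 51·11·77 = 43197; cumulative 62678
Total: 62678 scalar multiplications.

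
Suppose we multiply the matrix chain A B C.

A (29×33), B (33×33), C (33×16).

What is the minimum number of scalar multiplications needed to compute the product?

32736

Order (A (B C)): (B C): 33×33 by 33×16 → 33×16, cost 33·33·16 = 17424; (A (B C)): 29×33 by 33×16 → 29×16, cost 29·33·16 = 15312; cumulative 32736. Total 32736.
Order ((A B) C): (A B): 29×33 by 33×33 → 29×33, cost 29·33·33 = 31581; ((A B) C): 29×33 by 33×16 → 29×16, cost 29·33·16 = 15312; cumulative 46893. Total 46893.
Minimum: 32736.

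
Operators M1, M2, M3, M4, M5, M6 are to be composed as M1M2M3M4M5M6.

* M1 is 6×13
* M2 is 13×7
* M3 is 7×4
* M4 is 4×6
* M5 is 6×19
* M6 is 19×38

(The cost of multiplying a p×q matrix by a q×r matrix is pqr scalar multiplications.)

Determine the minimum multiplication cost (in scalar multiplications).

Adjacent pairs: M1M2 = 6·13·7 = 546; M2M3 = 13·7·4 = 364; M3M4 = 7·4·6 = 168; M4M5 = 4·6·19 = 456; M5M6 = 6·19·38 = 4332.
Length 3: M1..M3: k=1: 0+364+6·13·4=676; k=2: 546+0+6·7·4=714 → min 676 | M2..M4: k=2: 0+168+13·7·6=714; k=3: 364+0+13·4·6=676 → min 676 | M3..M5: k=3: 0+456+7·4·19=988; k=4: 168+0+7·6·19=966 → min 966 | M4..M6: k=4: 0+4332+4·6·38=5244; k=5: 456+0+4·19·38=3344 → min 3344.
Length 4: M1..M4: k=1: 0+676+6·13·6=1144; k=2: 546+168+6·7·6=966; k=3: 676+0+6·4·6=820 → min 820 | M2..M5: k=2: 0+966+13·7·19=2695; k=3: 364+456+13·4·19=1808; k=4: 676+0+13·6·19=2158 → min 1808 | M3..M6: k=3: 0+3344+7·4·38=4408; k=4: 168+4332+7·6·38=6096; k=5: 966+0+7·19·38=6020 → min 4408.
Length 5: M1..M5: k=1: 0+1808+6·13·19=3290; k=2: 546+966+6·7·19=2310; k=3: 676+456+6·4·19=1588; k=4: 820+0+6·6·19=1504 → min 1504 | M2..M6: k=2: 0+4408+13·7·38=7866; k=3: 364+3344+13·4·38=5684; k=4: 676+4332+13·6·38=7972; k=5: 1808+0+13·19·38=11194 → min 5684.
Length 6: M1..M6: k=1: 0+5684+6·13·38=8648; k=2: 546+4408+6·7·38=6550; k=3: 676+3344+6·4·38=4932; k=4: 820+4332+6·6·38=6520; k=5: 1504+0+6·19·38=5836 → min 4932.
Optimal order: ((M1(M2M3))((M4M5)M6)) with cost 4932.

4932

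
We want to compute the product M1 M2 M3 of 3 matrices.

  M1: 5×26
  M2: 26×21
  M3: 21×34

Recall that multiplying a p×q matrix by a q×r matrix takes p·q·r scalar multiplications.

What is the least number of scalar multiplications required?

6300

Order (M1 (M2 M3)): (M2 M3): 26×21 by 21×34 → 26×34, cost 26·21·34 = 18564; (M1 (M2 M3)): 5×26 by 26×34 → 5×34, cost 5·26·34 = 4420; cumulative 22984. Total 22984.
Order ((M1 M2) M3): (M1 M2): 5×26 by 26×21 → 5×21, cost 5·26·21 = 2730; ((M1 M2) M3): 5×21 by 21×34 → 5×34, cost 5·21·34 = 3570; cumulative 6300. Total 6300.
Minimum: 6300.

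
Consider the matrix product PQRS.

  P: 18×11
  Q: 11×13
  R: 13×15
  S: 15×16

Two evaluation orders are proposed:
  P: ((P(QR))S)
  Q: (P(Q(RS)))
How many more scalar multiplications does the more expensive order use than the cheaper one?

859

Order P = ((P(QR))S): (QR): 11×13 by 13×15 → 11×15, cost 11·13·15 = 2145; (P(QR)): 18×11 by 11×15 → 18×15, cost 18·11·15 = 2970; cumulative 5115; ((P(QR))S): 18×15 by 15×16 → 18×16, cost 18·15·16 = 4320; cumulative 9435. Total 9435.
Order Q = (P(Q(RS))): (RS): 13×15 by 15×16 → 13×16, cost 13·15·16 = 3120; (Q(RS)): 11×13 by 13×16 → 11×16, cost 11·13·16 = 2288; cumulative 5408; (P(Q(RS))): 18×11 by 11×16 → 18×16, cost 18·11·16 = 3168; cumulative 8576. Total 8576.
Difference: |9435 − 8576| = 859.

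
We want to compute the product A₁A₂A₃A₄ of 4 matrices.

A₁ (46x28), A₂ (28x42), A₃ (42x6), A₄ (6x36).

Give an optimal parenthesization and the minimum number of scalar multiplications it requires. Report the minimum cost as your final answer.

Adjacent pairs: A₁A₂ = 46·28·42 = 54096; A₂A₃ = 28·42·6 = 7056; A₃A₄ = 42·6·36 = 9072.
Length 3: A₁..A₃: k=1: 0+7056+46·28·6=14784; k=2: 54096+0+46·42·6=65688 → min 14784 | A₂..A₄: k=2: 0+9072+28·42·36=51408; k=3: 7056+0+28·6·36=13104 → min 13104.
Length 4: A₁..A₄: k=1: 0+13104+46·28·36=59472; k=2: 54096+9072+46·42·36=132720; k=3: 14784+0+46·6·36=24720 → min 24720.
Optimal parenthesization: ((A₁(A₂A₃))A₄) with cost 24720.

24720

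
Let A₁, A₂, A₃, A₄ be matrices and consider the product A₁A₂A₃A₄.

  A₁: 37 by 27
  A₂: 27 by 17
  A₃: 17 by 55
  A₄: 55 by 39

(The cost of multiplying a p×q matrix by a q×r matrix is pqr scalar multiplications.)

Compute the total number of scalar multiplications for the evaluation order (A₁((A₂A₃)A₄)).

(A₂A₃): 27×17 by 17×55 → 27×55, cost 27·17·55 = 25245
((A₂A₃)A₄): 27×55 by 55×39 → 27×39, cost 27·55·39 = 57915; cumulative 83160
(A₁((A₂A₃)A₄)): 37×27 by 27×39 → 37×39, cost 37·27·39 = 38961; cumulative 122121
Total: 122121 scalar multiplications.

122121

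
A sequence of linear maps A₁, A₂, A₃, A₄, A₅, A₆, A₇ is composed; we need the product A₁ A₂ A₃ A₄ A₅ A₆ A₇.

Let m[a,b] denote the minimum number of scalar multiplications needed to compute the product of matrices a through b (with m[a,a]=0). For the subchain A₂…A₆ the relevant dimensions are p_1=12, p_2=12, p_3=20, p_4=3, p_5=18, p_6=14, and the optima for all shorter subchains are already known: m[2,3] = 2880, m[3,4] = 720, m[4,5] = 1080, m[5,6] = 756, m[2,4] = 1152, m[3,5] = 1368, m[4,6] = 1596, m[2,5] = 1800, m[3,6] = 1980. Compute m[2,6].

m[2,6] = min over k∈[2,5] of m[2,k]+m[k+1,6]+p_{1}·p_k·p_{6}.
k=2: 0 + 1980 + 12·12·14 = 3996; k=3: 2880 + 1596 + 12·20·14 = 7836; k=4: 1152 + 756 + 12·3·14 = 2412; k=5: 1800 + 0 + 12·18·14 = 4824.
Minimum: 2412 at k=4.

2412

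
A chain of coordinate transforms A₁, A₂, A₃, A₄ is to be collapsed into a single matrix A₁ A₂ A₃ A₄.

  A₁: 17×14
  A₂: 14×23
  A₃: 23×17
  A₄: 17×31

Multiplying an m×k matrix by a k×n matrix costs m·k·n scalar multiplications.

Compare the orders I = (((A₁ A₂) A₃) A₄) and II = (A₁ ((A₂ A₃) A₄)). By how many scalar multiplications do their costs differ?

850

Order I = (((A₁ A₂) A₃) A₄): (A₁ A₂): 17×14 by 14×23 → 17×23, cost 17·14·23 = 5474; ((A₁ A₂) A₃): 17×23 by 23×17 → 17×17, cost 17·23·17 = 6647; cumulative 12121; (((A₁ A₂) A₃) A₄): 17×17 by 17×31 → 17×31, cost 17·17·31 = 8959; cumulative 21080. Total 21080.
Order II = (A₁ ((A₂ A₃) A₄)): (A₂ A₃): 14×23 by 23×17 → 14×17, cost 14·23·17 = 5474; ((A₂ A₃) A₄): 14×17 by 17×31 → 14×31, cost 14·17·31 = 7378; cumulative 12852; (A₁ ((A₂ A₃) A₄)): 17×14 by 14×31 → 17×31, cost 17·14·31 = 7378; cumulative 20230. Total 20230.
Difference: |21080 − 20230| = 850.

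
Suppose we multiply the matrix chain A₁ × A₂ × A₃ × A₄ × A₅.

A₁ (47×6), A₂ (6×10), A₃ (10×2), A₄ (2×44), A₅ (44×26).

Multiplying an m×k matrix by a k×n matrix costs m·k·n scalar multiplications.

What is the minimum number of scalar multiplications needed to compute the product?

5416

Adjacent pairs: A₁A₂ = 47·6·10 = 2820; A₂A₃ = 6·10·2 = 120; A₃A₄ = 10·2·44 = 880; A₄A₅ = 2·44·26 = 2288.
Length 3: A₁..A₃: k=1: 0+120+47·6·2=684; k=2: 2820+0+47·10·2=3760 → min 684 | A₂..A₄: k=2: 0+880+6·10·44=3520; k=3: 120+0+6·2·44=648 → min 648 | A₃..A₅: k=3: 0+2288+10·2·26=2808; k=4: 880+0+10·44·26=12320 → min 2808.
Length 4: A₁..A₄: k=1: 0+648+47·6·44=13056; k=2: 2820+880+47·10·44=24380; k=3: 684+0+47·2·44=4820 → min 4820 | A₂..A₅: k=2: 0+2808+6·10·26=4368; k=3: 120+2288+6·2·26=2720; k=4: 648+0+6·44·26=7512 → min 2720.
Length 5: A₁..A₅: k=1: 0+2720+47·6·26=10052; k=2: 2820+2808+47·10·26=17848; k=3: 684+2288+47·2·26=5416; k=4: 4820+0+47·44·26=58588 → min 5416.
Optimal order: ((A₁ × (A₂ × A₃)) × (A₄ × A₅)) with cost 5416.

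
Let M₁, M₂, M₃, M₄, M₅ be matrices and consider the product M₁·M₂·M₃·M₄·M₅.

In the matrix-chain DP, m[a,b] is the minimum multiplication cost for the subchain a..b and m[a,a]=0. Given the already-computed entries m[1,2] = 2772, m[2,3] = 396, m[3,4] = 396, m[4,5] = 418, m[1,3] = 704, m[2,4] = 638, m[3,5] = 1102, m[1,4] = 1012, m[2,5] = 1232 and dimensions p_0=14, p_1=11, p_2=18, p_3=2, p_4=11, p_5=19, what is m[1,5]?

1654

m[1,5] = min over k∈[1,4] of m[1,k]+m[k+1,5]+p_{0}·p_k·p_{5}.
k=1: 0 + 1232 + 14·11·19 = 4158; k=2: 2772 + 1102 + 14·18·19 = 8662; k=3: 704 + 418 + 14·2·19 = 1654; k=4: 1012 + 0 + 14·11·19 = 3938.
Minimum: 1654 at k=3.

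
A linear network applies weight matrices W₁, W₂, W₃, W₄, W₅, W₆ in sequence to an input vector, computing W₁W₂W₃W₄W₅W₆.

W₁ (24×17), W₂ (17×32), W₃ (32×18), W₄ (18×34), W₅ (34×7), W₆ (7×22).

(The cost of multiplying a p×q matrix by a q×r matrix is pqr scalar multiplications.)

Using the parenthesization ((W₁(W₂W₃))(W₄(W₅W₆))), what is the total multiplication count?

(W₂W₃): 17×32 by 32×18 → 17×18, cost 17·32·18 = 9792
(W₁(W₂W₃)): 24×17 by 17×18 → 24×18, cost 24·17·18 = 7344; cumulative 17136
(W₅W₆): 34×7 by 7×22 → 34×22, cost 34·7·22 = 5236
(W₄(W₅W₆)): 18×34 by 34×22 → 18×22, cost 18·34·22 = 13464; cumulative 18700
((W₁(W₂W₃))(W₄(W₅W₆))): 24×18 by 18×22 → 24×22, cost 24·18·22 = 9504; cumulative 45340
Total: 45340 scalar multiplications.

45340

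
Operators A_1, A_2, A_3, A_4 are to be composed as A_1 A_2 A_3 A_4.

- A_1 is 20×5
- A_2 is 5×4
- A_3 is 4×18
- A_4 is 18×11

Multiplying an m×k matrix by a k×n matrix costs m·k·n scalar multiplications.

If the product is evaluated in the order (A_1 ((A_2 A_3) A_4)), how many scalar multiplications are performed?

(A_2 A_3): 5×4 by 4×18 → 5×18, cost 5·4·18 = 360
((A_2 A_3) A_4): 5×18 by 18×11 → 5×11, cost 5·18·11 = 990; cumulative 1350
(A_1 ((A_2 A_3) A_4)): 20×5 by 5×11 → 20×11, cost 20·5·11 = 1100; cumulative 2450
Total: 2450 scalar multiplications.

2450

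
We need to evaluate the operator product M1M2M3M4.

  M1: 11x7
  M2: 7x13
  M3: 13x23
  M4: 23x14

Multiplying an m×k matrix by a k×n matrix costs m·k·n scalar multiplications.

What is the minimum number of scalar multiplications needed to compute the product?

Adjacent pairs: M1M2 = 11·7·13 = 1001; M2M3 = 7·13·23 = 2093; M3M4 = 13·23·14 = 4186.
Length 3: M1..M3: k=1: 0+2093+11·7·23=3864; k=2: 1001+0+11·13·23=4290 → min 3864 | M2..M4: k=2: 0+4186+7·13·14=5460; k=3: 2093+0+7·23·14=4347 → min 4347.
Length 4: M1..M4: k=1: 0+4347+11·7·14=5425; k=2: 1001+4186+11·13·14=7189; k=3: 3864+0+11·23·14=7406 → min 5425.
Optimal order: (M1((M2M3)M4)) with cost 5425.

5425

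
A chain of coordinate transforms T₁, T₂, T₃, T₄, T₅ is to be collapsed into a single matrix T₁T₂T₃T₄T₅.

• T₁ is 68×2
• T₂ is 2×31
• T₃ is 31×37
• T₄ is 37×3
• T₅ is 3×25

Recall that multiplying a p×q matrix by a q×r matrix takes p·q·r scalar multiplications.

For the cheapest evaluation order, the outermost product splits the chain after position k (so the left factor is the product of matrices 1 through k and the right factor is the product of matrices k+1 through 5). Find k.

Adjacent pairs: T₁T₂ = 68·2·31 = 4216; T₂T₃ = 2·31·37 = 2294; T₃T₄ = 31·37·3 = 3441; T₄T₅ = 37·3·25 = 2775.
Length 3: T₁..T₃: k=1: 0+2294+68·2·37=7326; k=2: 4216+0+68·31·37=82212 → min 7326 | T₂..T₄: k=2: 0+3441+2·31·3=3627; k=3: 2294+0+2·37·3=2516 → min 2516 | T₃..T₅: k=3: 0+2775+31·37·25=31450; k=4: 3441+0+31·3·25=5766 → min 5766.
Length 4: T₁..T₄: k=1: 0+2516+68·2·3=2924; k=2: 4216+3441+68·31·3=13981; k=3: 7326+0+68·37·3=14874 → min 2924 | T₂..T₅: k=2: 0+5766+2·31·25=7316; k=3: 2294+2775+2·37·25=6919; k=4: 2516+0+2·3·25=2666 → min 2666.
Top-level splits: k=1: (T₁..T₁)·(T₂..T₅) → 0+2666+68·2·25 = 6066; k=2: (T₁..T₂)·(T₃..T₅) → 4216+5766+68·31·25 = 62682; k=3: (T₁..T₃)·(T₄..T₅) → 7326+2775+68·37·25 = 73001; k=4: (T₁..T₄)·(T₅..T₅) → 2924+0+68·3·25 = 8024.
Best split is after T₁, i.e. k = 1.

1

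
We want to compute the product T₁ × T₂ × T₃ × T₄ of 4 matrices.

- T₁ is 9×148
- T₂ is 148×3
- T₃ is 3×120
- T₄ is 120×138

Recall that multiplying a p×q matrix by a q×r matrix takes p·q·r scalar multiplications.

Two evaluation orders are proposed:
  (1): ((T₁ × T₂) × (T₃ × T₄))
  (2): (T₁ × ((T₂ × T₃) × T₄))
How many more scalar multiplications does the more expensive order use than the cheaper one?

Order (1) = ((T₁ × T₂) × (T₃ × T₄)): (T₁ × T₂): 9×148 by 148×3 → 9×3, cost 9·148·3 = 3996; (T₃ × T₄): 3×120 by 120×138 → 3×138, cost 3·120·138 = 49680; ((T₁ × T₂) × (T₃ × T₄)): 9×3 by 3×138 → 9×138, cost 9·3·138 = 3726; cumulative 57402. Total 57402.
Order (2) = (T₁ × ((T₂ × T₃) × T₄)): (T₂ × T₃): 148×3 by 3×120 → 148×120, cost 148·3·120 = 53280; ((T₂ × T₃) × T₄): 148×120 by 120×138 → 148×138, cost 148·120·138 = 2450880; cumulative 2504160; (T₁ × ((T₂ × T₃) × T₄)): 9×148 by 148×138 → 9×138, cost 9·148·138 = 183816; cumulative 2687976. Total 2687976.
Difference: |57402 − 2687976| = 2630574.

2630574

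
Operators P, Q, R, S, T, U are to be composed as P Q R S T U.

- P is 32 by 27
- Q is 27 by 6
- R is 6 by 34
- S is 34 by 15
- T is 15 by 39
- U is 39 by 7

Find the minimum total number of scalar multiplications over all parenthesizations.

14313

Adjacent pairs: PQ = 32·27·6 = 5184; QR = 27·6·34 = 5508; RS = 6·34·15 = 3060; ST = 34·15·39 = 19890; TU = 15·39·7 = 4095.
Length 3: P..R: k=1: 0+5508+32·27·34=34884; k=2: 5184+0+32·6·34=11712 → min 11712 | Q..S: k=2: 0+3060+27·6·15=5490; k=3: 5508+0+27·34·15=19278 → min 5490 | R..T: k=3: 0+19890+6·34·39=27846; k=4: 3060+0+6·15·39=6570 → min 6570 | S..U: k=4: 0+4095+34·15·7=7665; k=5: 19890+0+34·39·7=29172 → min 7665.
Length 4: P..S: k=1: 0+5490+32·27·15=18450; k=2: 5184+3060+32·6·15=11124; k=3: 11712+0+32·34·15=28032 → min 11124 | Q..T: k=2: 0+6570+27·6·39=12888; k=3: 5508+19890+27·34·39=61200; k=4: 5490+0+27·15·39=21285 → min 12888 | R..U: k=3: 0+7665+6·34·7=9093; k=4: 3060+4095+6·15·7=7785; k=5: 6570+0+6·39·7=8208 → min 7785.
Length 5: P..T: k=1: 0+12888+32·27·39=46584; k=2: 5184+6570+32·6·39=19242; k=3: 11712+19890+32·34·39=74034; k=4: 11124+0+32·15·39=29844 → min 19242 | Q..U: k=2: 0+7785+27·6·7=8919; k=3: 5508+7665+27·34·7=19599; k=4: 5490+4095+27·15·7=12420; k=5: 12888+0+27·39·7=20259 → min 8919.
Length 6: P..U: k=1: 0+8919+32·27·7=14967; k=2: 5184+7785+32·6·7=14313; k=3: 11712+7665+32·34·7=26993; k=4: 11124+4095+32·15·7=18579; k=5: 19242+0+32·39·7=27978 → min 14313.
Optimal order: ((P Q) ((R S) (T U))) with cost 14313.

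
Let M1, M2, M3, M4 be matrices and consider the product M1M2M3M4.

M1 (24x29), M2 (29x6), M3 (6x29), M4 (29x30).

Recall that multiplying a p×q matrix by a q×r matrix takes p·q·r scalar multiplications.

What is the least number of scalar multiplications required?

13716

Adjacent pairs: M1M2 = 24·29·6 = 4176; M2M3 = 29·6·29 = 5046; M3M4 = 6·29·30 = 5220.
Length 3: M1..M3: k=1: 0+5046+24·29·29=25230; k=2: 4176+0+24·6·29=8352 → min 8352 | M2..M4: k=2: 0+5220+29·6·30=10440; k=3: 5046+0+29·29·30=30276 → min 10440.
Length 4: M1..M4: k=1: 0+10440+24·29·30=31320; k=2: 4176+5220+24·6·30=13716; k=3: 8352+0+24·29·30=29232 → min 13716.
Optimal order: ((M1M2)(M3M4)) with cost 13716.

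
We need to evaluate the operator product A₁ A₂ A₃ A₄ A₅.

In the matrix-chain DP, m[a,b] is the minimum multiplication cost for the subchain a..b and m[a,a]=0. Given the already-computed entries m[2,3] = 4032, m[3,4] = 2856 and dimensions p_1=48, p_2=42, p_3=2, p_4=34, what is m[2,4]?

7296

m[2,4] = min over k∈[2,3] of m[2,k]+m[k+1,4]+p_{1}·p_k·p_{4}.
k=2: 0 + 2856 + 48·42·34 = 71400; k=3: 4032 + 0 + 48·2·34 = 7296.
Minimum: 7296 at k=3.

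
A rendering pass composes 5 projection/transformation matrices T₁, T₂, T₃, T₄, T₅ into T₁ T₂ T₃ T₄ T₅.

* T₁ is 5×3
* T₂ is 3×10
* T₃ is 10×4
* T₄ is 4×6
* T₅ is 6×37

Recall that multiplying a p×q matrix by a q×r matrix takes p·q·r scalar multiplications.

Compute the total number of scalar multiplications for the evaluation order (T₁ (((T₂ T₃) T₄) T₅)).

1413

(T₂ T₃): 3×10 by 10×4 → 3×4, cost 3·10·4 = 120
((T₂ T₃) T₄): 3×4 by 4×6 → 3×6, cost 3·4·6 = 72; cumulative 192
(((T₂ T₃) T₄) T₅): 3×6 by 6×37 → 3×37, cost 3·6·37 = 666; cumulative 858
(T₁ (((T₂ T₃) T₄) T₅)): 5×3 by 3×37 → 5×37, cost 5·3·37 = 555; cumulative 1413
Total: 1413 scalar multiplications.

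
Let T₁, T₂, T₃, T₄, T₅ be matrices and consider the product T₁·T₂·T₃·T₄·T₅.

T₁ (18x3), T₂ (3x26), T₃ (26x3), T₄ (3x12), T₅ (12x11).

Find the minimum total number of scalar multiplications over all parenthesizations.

1323

Adjacent pairs: T₁T₂ = 18·3·26 = 1404; T₂T₃ = 3·26·3 = 234; T₃T₄ = 26·3·12 = 936; T₄T₅ = 3·12·11 = 396.
Length 3: T₁..T₃: k=1: 0+234+18·3·3=396; k=2: 1404+0+18·26·3=2808 → min 396 | T₂..T₄: k=2: 0+936+3·26·12=1872; k=3: 234+0+3·3·12=342 → min 342 | T₃..T₅: k=3: 0+396+26·3·11=1254; k=4: 936+0+26·12·11=4368 → min 1254.
Length 4: T₁..T₄: k=1: 0+342+18·3·12=990; k=2: 1404+936+18·26·12=7956; k=3: 396+0+18·3·12=1044 → min 990 | T₂..T₅: k=2: 0+1254+3·26·11=2112; k=3: 234+396+3·3·11=729; k=4: 342+0+3·12·11=738 → min 729.
Length 5: T₁..T₅: k=1: 0+729+18·3·11=1323; k=2: 1404+1254+18·26·11=7806; k=3: 396+396+18·3·11=1386; k=4: 990+0+18·12·11=3366 → min 1323.
Optimal order: (T₁·((T₂·T₃)·(T₄·T₅))) with cost 1323.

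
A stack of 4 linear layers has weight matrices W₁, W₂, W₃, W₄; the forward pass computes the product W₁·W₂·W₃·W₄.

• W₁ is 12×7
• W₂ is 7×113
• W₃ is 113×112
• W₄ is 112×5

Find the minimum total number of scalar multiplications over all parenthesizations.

Adjacent pairs: W₁W₂ = 12·7·113 = 9492; W₂W₃ = 7·113·112 = 88592; W₃W₄ = 113·112·5 = 63280.
Length 3: W₁..W₃: k=1: 0+88592+12·7·112=98000; k=2: 9492+0+12·113·112=161364 → min 98000 | W₂..W₄: k=2: 0+63280+7·113·5=67235; k=3: 88592+0+7·112·5=92512 → min 67235.
Length 4: W₁..W₄: k=1: 0+67235+12·7·5=67655; k=2: 9492+63280+12·113·5=79552; k=3: 98000+0+12·112·5=104720 → min 67655.
Optimal order: (W₁·(W₂·(W₃·W₄))) with cost 67655.

67655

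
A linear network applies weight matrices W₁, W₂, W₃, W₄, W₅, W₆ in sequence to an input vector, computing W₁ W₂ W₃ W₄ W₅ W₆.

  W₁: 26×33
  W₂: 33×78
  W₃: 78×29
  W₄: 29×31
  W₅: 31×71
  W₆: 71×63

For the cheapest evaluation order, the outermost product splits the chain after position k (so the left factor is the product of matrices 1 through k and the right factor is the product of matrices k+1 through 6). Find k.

Adjacent pairs: W₁W₂ = 26·33·78 = 66924; W₂W₃ = 33·78·29 = 74646; W₃W₄ = 78·29·31 = 70122; W₄W₅ = 29·31·71 = 63829; W₅W₆ = 31·71·63 = 138663.
Length 3: W₁..W₃: k=1: 0+74646+26·33·29=99528; k=2: 66924+0+26·78·29=125736 → min 99528 | W₂..W₄: k=2: 0+70122+33·78·31=149916; k=3: 74646+0+33·29·31=104313 → min 104313 | W₃..W₅: k=3: 0+63829+78·29·71=224431; k=4: 70122+0+78·31·71=241800 → min 224431 | W₄..W₆: k=4: 0+138663+29·31·63=195300; k=5: 63829+0+29·71·63=193546 → min 193546.
Length 4: W₁..W₄: k=1: 0+104313+26·33·31=130911; k=2: 66924+70122+26·78·31=199914; k=3: 99528+0+26·29·31=122902 → min 122902 | W₂..W₅: k=2: 0+224431+33·78·71=407185; k=3: 74646+63829+33·29·71=206422; k=4: 104313+0+33·31·71=176946 → min 176946 | W₃..W₆: k=3: 0+193546+78·29·63=336052; k=4: 70122+138663+78·31·63=361119; k=5: 224431+0+78·71·63=573325 → min 336052.
Length 5: W₁..W₅: k=1: 0+176946+26·33·71=237864; k=2: 66924+224431+26·78·71=435343; k=3: 99528+63829+26·29·71=216891; k=4: 122902+0+26·31·71=180128 → min 180128 | W₂..W₆: k=2: 0+336052+33·78·63=498214; k=3: 74646+193546+33·29·63=328483; k=4: 104313+138663+33·31·63=307425; k=5: 176946+0+33·71·63=324555 → min 307425.
Top-level splits: k=1: (W₁..W₁)·(W₂..W₆) → 0+307425+26·33·63 = 361479; k=2: (W₁..W₂)·(W₃..W₆) → 66924+336052+26·78·63 = 530740; k=3: (W₁..W₃)·(W₄..W₆) → 99528+193546+26·29·63 = 340576; k=4: (W₁..W₄)·(W₅..W₆) → 122902+138663+26·31·63 = 312343; k=5: (W₁..W₅)·(W₆..W₆) → 180128+0+26·71·63 = 296426.
Best split is after W₅, i.e. k = 5.

5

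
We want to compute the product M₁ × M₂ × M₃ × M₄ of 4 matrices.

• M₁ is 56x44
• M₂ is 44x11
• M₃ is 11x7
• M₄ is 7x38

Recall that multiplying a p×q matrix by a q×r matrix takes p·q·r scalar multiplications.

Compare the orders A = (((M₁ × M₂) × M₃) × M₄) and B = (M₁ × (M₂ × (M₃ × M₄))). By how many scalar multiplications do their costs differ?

Order A = (((M₁ × M₂) × M₃) × M₄): (M₁ × M₂): 56×44 by 44×11 → 56×11, cost 56·44·11 = 27104; ((M₁ × M₂) × M₃): 56×11 by 11×7 → 56×7, cost 56·11·7 = 4312; cumulative 31416; (((M₁ × M₂) × M₃) × M₄): 56×7 by 7×38 → 56×38, cost 56·7·38 = 14896; cumulative 46312. Total 46312.
Order B = (M₁ × (M₂ × (M₃ × M₄))): (M₃ × M₄): 11×7 by 7×38 → 11×38, cost 11·7·38 = 2926; (M₂ × (M₃ × M₄)): 44×11 by 11×38 → 44×38, cost 44·11·38 = 18392; cumulative 21318; (M₁ × (M₂ × (M₃ × M₄))): 56×44 by 44×38 → 56×38, cost 56·44·38 = 93632; cumulative 114950. Total 114950.
Difference: |46312 − 114950| = 68638.

68638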